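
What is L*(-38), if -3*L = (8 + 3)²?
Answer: 4598/3 ≈ 1532.7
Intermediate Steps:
L = -121/3 (L = -(8 + 3)²/3 = -⅓*11² = -⅓*121 = -121/3 ≈ -40.333)
L*(-38) = -121/3*(-38) = 4598/3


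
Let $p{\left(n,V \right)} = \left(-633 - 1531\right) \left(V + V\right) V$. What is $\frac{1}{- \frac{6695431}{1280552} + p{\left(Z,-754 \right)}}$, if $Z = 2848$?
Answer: $- \frac{1280552}{3150845900696327} \approx -4.0642 \cdot 10^{-10}$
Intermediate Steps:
$p{\left(n,V \right)} = - 4328 V^{2}$ ($p{\left(n,V \right)} = - 2164 \cdot 2 V V = - 4328 V V = - 4328 V^{2}$)
$\frac{1}{- \frac{6695431}{1280552} + p{\left(Z,-754 \right)}} = \frac{1}{- \frac{6695431}{1280552} - 4328 \left(-754\right)^{2}} = \frac{1}{\left(-6695431\right) \frac{1}{1280552} - 2460537248} = \frac{1}{- \frac{6695431}{1280552} - 2460537248} = \frac{1}{- \frac{3150845900696327}{1280552}} = - \frac{1280552}{3150845900696327}$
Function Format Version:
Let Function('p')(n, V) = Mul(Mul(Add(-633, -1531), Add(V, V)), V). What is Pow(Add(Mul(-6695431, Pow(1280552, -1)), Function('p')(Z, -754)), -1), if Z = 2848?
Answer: Rational(-1280552, 3150845900696327) ≈ -4.0642e-10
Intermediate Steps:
Function('p')(n, V) = Mul(-4328, Pow(V, 2)) (Function('p')(n, V) = Mul(Mul(-2164, Mul(2, V)), V) = Mul(Mul(-4328, V), V) = Mul(-4328, Pow(V, 2)))
Pow(Add(Mul(-6695431, Pow(1280552, -1)), Function('p')(Z, -754)), -1) = Pow(Add(Mul(-6695431, Pow(1280552, -1)), Mul(-4328, Pow(-754, 2))), -1) = Pow(Add(Mul(-6695431, Rational(1, 1280552)), Mul(-4328, 568516)), -1) = Pow(Add(Rational(-6695431, 1280552), -2460537248), -1) = Pow(Rational(-3150845900696327, 1280552), -1) = Rational(-1280552, 3150845900696327)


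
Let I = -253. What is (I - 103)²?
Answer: 126736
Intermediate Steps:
(I - 103)² = (-253 - 103)² = (-356)² = 126736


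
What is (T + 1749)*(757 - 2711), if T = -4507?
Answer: 5389132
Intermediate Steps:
(T + 1749)*(757 - 2711) = (-4507 + 1749)*(757 - 2711) = -2758*(-1954) = 5389132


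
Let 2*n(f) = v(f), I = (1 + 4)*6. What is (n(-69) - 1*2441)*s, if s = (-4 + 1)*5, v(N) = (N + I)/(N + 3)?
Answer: 1610865/44 ≈ 36611.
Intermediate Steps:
I = 30 (I = 5*6 = 30)
v(N) = (30 + N)/(3 + N) (v(N) = (N + 30)/(N + 3) = (30 + N)/(3 + N))
n(f) = (30 + f)/(2*(3 + f)) (n(f) = ((30 + f)/(3 + f))/2 = (30 + f)/(2*(3 + f)))
s = -15 (s = -3*5 = -15)
(n(-69) - 1*2441)*s = ((30 - 69)/(2*(3 - 69)) - 1*2441)*(-15) = ((1/2)*(-39)/(-66) - 2441)*(-15) = ((1/2)*(-1/66)*(-39) - 2441)*(-15) = (13/44 - 2441)*(-15) = -107391/44*(-15) = 1610865/44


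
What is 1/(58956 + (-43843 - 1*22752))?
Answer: -1/7639 ≈ -0.00013091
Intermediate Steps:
1/(58956 + (-43843 - 1*22752)) = 1/(58956 + (-43843 - 22752)) = 1/(58956 - 66595) = 1/(-7639) = -1/7639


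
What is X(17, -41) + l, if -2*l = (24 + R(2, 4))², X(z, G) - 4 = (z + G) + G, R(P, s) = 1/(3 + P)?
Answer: -17691/50 ≈ -353.82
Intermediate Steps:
X(z, G) = 4 + z + 2*G (X(z, G) = 4 + ((z + G) + G) = 4 + ((G + z) + G) = 4 + (z + 2*G) = 4 + z + 2*G)
l = -14641/50 (l = -(24 + 1/(3 + 2))²/2 = -(24 + 1/5)²/2 = -(24 + ⅕)²/2 = -(121/5)²/2 = -½*14641/25 = -14641/50 ≈ -292.82)
X(17, -41) + l = (4 + 17 + 2*(-41)) - 14641/50 = (4 + 17 - 82) - 14641/50 = -61 - 14641/50 = -17691/50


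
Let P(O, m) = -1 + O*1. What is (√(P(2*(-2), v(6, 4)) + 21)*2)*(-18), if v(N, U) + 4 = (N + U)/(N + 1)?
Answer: -144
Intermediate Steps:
v(N, U) = -4 + (N + U)/(1 + N) (v(N, U) = -4 + (N + U)/(N + 1) = -4 + (N + U)/(1 + N))
P(O, m) = -1 + O
(√(P(2*(-2), v(6, 4)) + 21)*2)*(-18) = (√((-1 + 2*(-2)) + 21)*2)*(-18) = (√((-1 - 4) + 21)*2)*(-18) = (√(-5 + 21)*2)*(-18) = (√16*2)*(-18) = (4*2)*(-18) = 8*(-18) = -144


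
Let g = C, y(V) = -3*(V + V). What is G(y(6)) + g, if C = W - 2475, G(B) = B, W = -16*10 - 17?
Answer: -2688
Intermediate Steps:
W = -177 (W = -160 - 17 = -177)
y(V) = -6*V
C = -2652 (C = -177 - 2475 = -2652)
g = -2652
G(y(6)) + g = -6*6 - 2652 = -36 - 2652 = -2688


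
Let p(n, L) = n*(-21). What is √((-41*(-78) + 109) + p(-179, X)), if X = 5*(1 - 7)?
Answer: √7066 ≈ 84.059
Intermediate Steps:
X = -30 (X = 5*(-6) = -30)
p(n, L) = -21*n
√((-41*(-78) + 109) + p(-179, X)) = √((-41*(-78) + 109) - 21*(-179)) = √((3198 + 109) + 3759) = √(3307 + 3759) = √7066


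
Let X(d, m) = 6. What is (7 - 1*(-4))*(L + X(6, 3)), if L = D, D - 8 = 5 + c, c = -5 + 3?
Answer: 187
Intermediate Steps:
c = -2
D = 11 (D = 8 + (5 - 2) = 8 + 3 = 11)
L = 11
(7 - 1*(-4))*(L + X(6, 3)) = (7 - 1*(-4))*(11 + 6) = (7 + 4)*17 = 11*17 = 187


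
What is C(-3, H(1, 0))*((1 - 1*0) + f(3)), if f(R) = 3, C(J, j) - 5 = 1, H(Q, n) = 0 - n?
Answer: 24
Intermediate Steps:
H(Q, n) = -n
C(J, j) = 6 (C(J, j) = 5 + 1 = 6)
C(-3, H(1, 0))*((1 - 1*0) + f(3)) = 6*((1 - 1*0) + 3) = 6*((1 + 0) + 3) = 6*(1 + 3) = 6*4 = 24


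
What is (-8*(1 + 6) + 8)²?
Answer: 2304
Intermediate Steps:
(-8*(1 + 6) + 8)² = (-8*7 + 8)² = (-56 + 8)² = (-48)² = 2304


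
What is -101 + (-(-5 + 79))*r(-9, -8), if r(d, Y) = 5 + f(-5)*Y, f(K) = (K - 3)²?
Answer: 37417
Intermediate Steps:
f(K) = (-3 + K)²
r(d, Y) = 5 + 64*Y (r(d, Y) = 5 + (-3 - 5)²*Y = 5 + (-8)²*Y = 5 + 64*Y)
-101 + (-(-5 + 79))*r(-9, -8) = -101 + (-(-5 + 79))*(5 + 64*(-8)) = -101 + (-1*74)*(5 - 512) = -101 - 74*(-507) = -101 + 37518 = 37417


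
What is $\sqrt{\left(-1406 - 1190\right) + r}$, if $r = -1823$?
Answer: $3 i \sqrt{491} \approx 66.476 i$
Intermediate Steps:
$\sqrt{\left(-1406 - 1190\right) + r} = \sqrt{\left(-1406 - 1190\right) - 1823} = \sqrt{-2596 - 1823} = \sqrt{-4419} = 3 i \sqrt{491}$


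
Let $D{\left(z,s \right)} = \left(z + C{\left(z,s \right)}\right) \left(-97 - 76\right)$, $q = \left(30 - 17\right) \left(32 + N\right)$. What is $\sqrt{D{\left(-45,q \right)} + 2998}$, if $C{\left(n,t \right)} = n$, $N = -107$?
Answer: $2 \sqrt{4642} \approx 136.26$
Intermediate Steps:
$q = -975$ ($q = \left(30 - 17\right) \left(32 - 107\right) = 13 \left(-75\right) = -975$)
$D{\left(z,s \right)} = - 346 z$ ($D{\left(z,s \right)} = \left(z + z\right) \left(-97 - 76\right) = 2 z \left(-173\right) = - 346 z$)
$\sqrt{D{\left(-45,q \right)} + 2998} = \sqrt{\left(-346\right) \left(-45\right) + 2998} = \sqrt{15570 + 2998} = \sqrt{18568} = 2 \sqrt{4642}$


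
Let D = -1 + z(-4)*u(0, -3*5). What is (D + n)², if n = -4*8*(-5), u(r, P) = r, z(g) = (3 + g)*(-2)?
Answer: 25281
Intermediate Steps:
z(g) = -6 - 2*g
n = 160 (n = -32*(-5) = 160)
D = -1 (D = -1 + (-6 - 2*(-4))*0 = -1 + (-6 + 8)*0 = -1 + 2*0 = -1 + 0 = -1)
(D + n)² = (-1 + 160)² = 159² = 25281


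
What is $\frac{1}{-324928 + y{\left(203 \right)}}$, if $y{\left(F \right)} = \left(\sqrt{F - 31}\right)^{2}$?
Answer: $- \frac{1}{324756} \approx -3.0792 \cdot 10^{-6}$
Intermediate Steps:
$y{\left(F \right)} = -31 + F$ ($y{\left(F \right)} = \left(\sqrt{-31 + F}\right)^{2} = -31 + F$)
$\frac{1}{-324928 + y{\left(203 \right)}} = \frac{1}{-324928 + \left(-31 + 203\right)} = \frac{1}{-324928 + 172} = \frac{1}{-324756} = - \frac{1}{324756}$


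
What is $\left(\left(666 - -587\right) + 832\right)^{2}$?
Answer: $4347225$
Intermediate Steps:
$\left(\left(666 - -587\right) + 832\right)^{2} = \left(\left(666 + 587\right) + 832\right)^{2} = \left(1253 + 832\right)^{2} = 2085^{2} = 4347225$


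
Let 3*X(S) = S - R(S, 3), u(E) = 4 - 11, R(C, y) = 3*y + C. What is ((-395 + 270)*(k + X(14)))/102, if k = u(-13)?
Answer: 625/51 ≈ 12.255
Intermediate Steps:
R(C, y) = C + 3*y
u(E) = -7
k = -7
X(S) = -3 (X(S) = (S - (S + 3*3))/3 = (S - (S + 9))/3 = (S - (9 + S))/3 = (S + (-9 - S))/3 = (⅓)*(-9) = -3)
((-395 + 270)*(k + X(14)))/102 = ((-395 + 270)*(-7 - 3))/102 = -125*(-10)*(1/102) = 1250*(1/102) = 625/51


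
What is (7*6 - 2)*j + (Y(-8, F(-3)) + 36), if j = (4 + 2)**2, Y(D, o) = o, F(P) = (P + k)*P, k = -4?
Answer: 1497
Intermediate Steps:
F(P) = P*(-4 + P) (F(P) = (P - 4)*P = (-4 + P)*P = P*(-4 + P))
j = 36 (j = 6**2 = 36)
(7*6 - 2)*j + (Y(-8, F(-3)) + 36) = (7*6 - 2)*36 + (-3*(-4 - 3) + 36) = (42 - 2)*36 + (-3*(-7) + 36) = 40*36 + (21 + 36) = 1440 + 57 = 1497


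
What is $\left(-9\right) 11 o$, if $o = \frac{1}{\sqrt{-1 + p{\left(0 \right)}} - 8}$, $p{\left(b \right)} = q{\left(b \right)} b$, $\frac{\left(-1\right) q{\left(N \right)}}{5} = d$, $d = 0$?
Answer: $\frac{792}{65} + \frac{99 i}{65} \approx 12.185 + 1.5231 i$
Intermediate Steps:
$q{\left(N \right)} = 0$ ($q{\left(N \right)} = \left(-5\right) 0 = 0$)
$p{\left(b \right)} = 0$ ($p{\left(b \right)} = 0 b = 0$)
$o = \frac{-8 - i}{65}$ ($o = \frac{1}{\sqrt{-1 + 0} - 8} = \frac{1}{\sqrt{-1} - 8} = \frac{1}{i - 8} = \frac{1}{-8 + i} = \frac{-8 - i}{65} \approx -0.12308 - 0.015385 i$)
$\left(-9\right) 11 o = \left(-9\right) 11 \left(- \frac{8}{65} - \frac{i}{65}\right) = - 99 \left(- \frac{8}{65} - \frac{i}{65}\right) = \frac{792}{65} + \frac{99 i}{65}$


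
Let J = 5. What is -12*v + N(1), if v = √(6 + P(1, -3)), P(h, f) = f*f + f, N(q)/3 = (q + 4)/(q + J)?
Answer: 5/2 - 24*√3 ≈ -39.069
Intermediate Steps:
N(q) = 3*(4 + q)/(5 + q) (N(q) = 3*((q + 4)/(q + 5)) = 3*((4 + q)/(5 + q)) = 3*(4 + q)/(5 + q))
P(h, f) = f + f² (P(h, f) = f² + f = f + f²)
v = 2*√3 (v = √(6 - 3*(1 - 3)) = √(6 - 3*(-2)) = √(6 + 6) = √12 = 2*√3 ≈ 3.4641)
-12*v + N(1) = -24*√3 + 3*(4 + 1)/(5 + 1) = -24*√3 + 3*5/6 = -24*√3 + 3*(⅙)*5 = -24*√3 + 5/2 = 5/2 - 24*√3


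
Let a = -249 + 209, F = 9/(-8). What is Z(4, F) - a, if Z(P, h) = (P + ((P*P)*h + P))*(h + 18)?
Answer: -515/4 ≈ -128.75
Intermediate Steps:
F = -9/8 (F = 9*(-1/8) = -9/8 ≈ -1.1250)
a = -40
Z(P, h) = (18 + h)*(2*P + h*P**2) (Z(P, h) = (P + (P**2*h + P))*(18 + h) = (P + (h*P**2 + P))*(18 + h) = (P + (P + h*P**2))*(18 + h) = (2*P + h*P**2)*(18 + h) = (18 + h)*(2*P + h*P**2))
Z(4, F) - a = 4*(36 + 2*(-9/8) + 4*(-9/8)**2 + 18*4*(-9/8)) - 1*(-40) = 4*(36 - 9/4 + 4*(81/64) - 81) + 40 = 4*(36 - 9/4 + 81/16 - 81) + 40 = 4*(-675/16) + 40 = -675/4 + 40 = -515/4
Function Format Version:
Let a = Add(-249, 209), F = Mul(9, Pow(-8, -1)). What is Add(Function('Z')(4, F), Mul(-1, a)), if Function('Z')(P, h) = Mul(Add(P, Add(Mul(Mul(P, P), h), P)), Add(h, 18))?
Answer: Rational(-515, 4) ≈ -128.75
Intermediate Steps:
F = Rational(-9, 8) (F = Mul(9, Rational(-1, 8)) = Rational(-9, 8) ≈ -1.1250)
a = -40
Function('Z')(P, h) = Mul(Add(18, h), Add(Mul(2, P), Mul(h, Pow(P, 2)))) (Function('Z')(P, h) = Mul(Add(P, Add(Mul(Pow(P, 2), h), P)), Add(18, h)) = Mul(Add(P, Add(Mul(h, Pow(P, 2)), P)), Add(18, h)) = Mul(Add(P, Add(P, Mul(h, Pow(P, 2)))), Add(18, h)) = Mul(Add(Mul(2, P), Mul(h, Pow(P, 2))), Add(18, h)) = Mul(Add(18, h), Add(Mul(2, P), Mul(h, Pow(P, 2)))))
Add(Function('Z')(4, F), Mul(-1, a)) = Add(Mul(4, Add(36, Mul(2, Rational(-9, 8)), Mul(4, Pow(Rational(-9, 8), 2)), Mul(18, 4, Rational(-9, 8)))), Mul(-1, -40)) = Add(Mul(4, Add(36, Rational(-9, 4), Mul(4, Rational(81, 64)), -81)), 40) = Add(Mul(4, Add(36, Rational(-9, 4), Rational(81, 16), -81)), 40) = Add(Mul(4, Rational(-675, 16)), 40) = Add(Rational(-675, 4), 40) = Rational(-515, 4)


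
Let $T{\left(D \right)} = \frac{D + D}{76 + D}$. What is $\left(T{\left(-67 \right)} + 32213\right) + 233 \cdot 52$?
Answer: $\frac{398827}{9} \approx 44314.0$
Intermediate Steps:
$T{\left(D \right)} = \frac{2 D}{76 + D}$
$\left(T{\left(-67 \right)} + 32213\right) + 233 \cdot 52 = \left(2 \left(-67\right) \frac{1}{76 - 67} + 32213\right) + 233 \cdot 52 = \left(2 \left(-67\right) \frac{1}{9} + 32213\right) + 12116 = \left(- \frac{134}{9} + 32213\right) + 12116 = \frac{289783}{9} + 12116 = \frac{398827}{9}$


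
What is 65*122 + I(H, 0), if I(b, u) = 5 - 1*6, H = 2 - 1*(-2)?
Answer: 7929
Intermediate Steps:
H = 4 (H = 2 + 2 = 4)
I(b, u) = -1 (I(b, u) = 5 - 6 = -1)
65*122 + I(H, 0) = 65*122 - 1 = 7930 - 1 = 7929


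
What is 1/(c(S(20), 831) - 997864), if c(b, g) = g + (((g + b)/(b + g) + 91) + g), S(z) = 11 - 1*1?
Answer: -1/996110 ≈ -1.0039e-6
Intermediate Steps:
S(z) = 10 (S(z) = 11 - 1 = 10)
c(b, g) = 92 + 2*g (c(b, g) = g + (((b + g)/(b + g) + 91) + g) = g + ((1 + 91) + g) = g + (92 + g) = 92 + 2*g)
1/(c(S(20), 831) - 997864) = 1/((92 + 2*831) - 997864) = 1/((92 + 1662) - 997864) = 1/(1754 - 997864) = 1/(-996110) = -1/996110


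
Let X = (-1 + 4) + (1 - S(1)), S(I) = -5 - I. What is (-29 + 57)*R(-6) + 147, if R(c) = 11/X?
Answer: 889/5 ≈ 177.80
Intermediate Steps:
X = 10 (X = (-1 + 4) + (1 - (-5 - 1*1)) = 3 + (1 - (-5 - 1)) = 3 + (1 - 1*(-6)) = 3 + (1 + 6) = 3 + 7 = 10)
R(c) = 11/10
(-29 + 57)*R(-6) + 147 = (-29 + 57)*(11/10) + 147 = 28*(11/10) + 147 = 154/5 + 147 = 889/5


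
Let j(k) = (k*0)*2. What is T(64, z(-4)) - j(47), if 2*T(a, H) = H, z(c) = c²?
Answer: 8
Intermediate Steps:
T(a, H) = H/2
j(k) = 0 (j(k) = 0*2 = 0)
T(64, z(-4)) - j(47) = (½)*(-4)² - 1*0 = (½)*16 + 0 = 8 + 0 = 8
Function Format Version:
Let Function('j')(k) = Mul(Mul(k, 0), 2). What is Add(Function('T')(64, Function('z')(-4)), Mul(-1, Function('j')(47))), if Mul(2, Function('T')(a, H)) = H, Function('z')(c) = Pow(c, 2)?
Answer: 8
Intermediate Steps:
Function('T')(a, H) = Mul(Rational(1, 2), H)
Function('j')(k) = 0 (Function('j')(k) = Mul(0, 2) = 0)
Add(Function('T')(64, Function('z')(-4)), Mul(-1, Function('j')(47))) = Add(Mul(Rational(1, 2), Pow(-4, 2)), Mul(-1, 0)) = Add(Mul(Rational(1, 2), 16), 0) = Add(8, 0) = 8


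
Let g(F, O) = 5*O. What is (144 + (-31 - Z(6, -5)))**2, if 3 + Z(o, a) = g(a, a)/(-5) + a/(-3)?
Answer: 107584/9 ≈ 11954.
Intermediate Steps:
Z(o, a) = -3 - 4*a/3 (Z(o, a) = -3 + ((5*a)/(-5) + a/(-3)) = -3 + ((5*a)*(-1/5) + a*(-1/3)) = -3 + (-a - a/3) = -3 - 4*a/3)
(144 + (-31 - Z(6, -5)))**2 = (144 + (-31 - (-3 - 4/3*(-5))))**2 = (144 + (-31 - (-3 + 20/3)))**2 = (144 + (-31 - 1*11/3))**2 = (144 + (-31 - 11/3))**2 = (144 - 104/3)**2 = (328/3)**2 = 107584/9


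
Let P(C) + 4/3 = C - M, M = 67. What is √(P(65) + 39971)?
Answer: 7*√7341/3 ≈ 199.92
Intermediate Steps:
P(C) = -205/3 + C (P(C) = -4/3 + (C - 1*67) = -4/3 + (C - 67) = -4/3 + (-67 + C) = -205/3 + C)
√(P(65) + 39971) = √((-205/3 + 65) + 39971) = √(-10/3 + 39971) = √(119903/3) = 7*√7341/3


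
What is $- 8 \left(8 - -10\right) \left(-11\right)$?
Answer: $1584$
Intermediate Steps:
$- 8 \left(8 - -10\right) \left(-11\right) = - 8 \left(8 + 10\right) \left(-11\right) = \left(-8\right) 18 \left(-11\right) = \left(-144\right) \left(-11\right) = 1584$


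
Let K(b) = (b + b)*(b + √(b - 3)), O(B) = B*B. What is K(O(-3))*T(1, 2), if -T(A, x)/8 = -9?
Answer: 11664 + 1296*√6 ≈ 14839.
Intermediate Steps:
O(B) = B²
T(A, x) = 72 (T(A, x) = -8*(-9) = 72)
K(b) = 2*b*(b + √(-3 + b)) (K(b) = (2*b)*(b + √(-3 + b)) = 2*b*(b + √(-3 + b)))
K(O(-3))*T(1, 2) = (2*(-3)²*((-3)² + √(-3 + (-3)²)))*72 = (2*9*(9 + √(-3 + 9)))*72 = (2*9*(9 + √6))*72 = (162 + 18*√6)*72 = 11664 + 1296*√6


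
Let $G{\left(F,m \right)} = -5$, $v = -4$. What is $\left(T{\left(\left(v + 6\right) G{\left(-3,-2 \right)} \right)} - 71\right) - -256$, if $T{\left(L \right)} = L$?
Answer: $175$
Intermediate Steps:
$\left(T{\left(\left(v + 6\right) G{\left(-3,-2 \right)} \right)} - 71\right) - -256 = \left(\left(-4 + 6\right) \left(-5\right) - 71\right) - -256 = \left(2 \left(-5\right) - 71\right) + 256 = \left(-10 - 71\right) + 256 = -81 + 256 = 175$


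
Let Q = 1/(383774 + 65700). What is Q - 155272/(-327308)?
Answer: 17447763559/36779108998 ≈ 0.47439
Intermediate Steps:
Q = 1/449474 ≈ 2.2248e-6
Q - 155272/(-327308) = 1/449474 - 155272/(-327308) = 1/449474 - 155272*(-1/327308) = 1/449474 + 38818/81827 = 17447763559/36779108998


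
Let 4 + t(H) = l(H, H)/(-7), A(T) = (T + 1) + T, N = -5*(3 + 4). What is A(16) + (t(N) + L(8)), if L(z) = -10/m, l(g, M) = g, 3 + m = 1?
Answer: 39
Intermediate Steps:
N = -35 (N = -5*7 = -35)
m = -2 (m = -3 + 1 = -2)
A(T) = 1 + 2*T (A(T) = (1 + T) + T = 1 + 2*T)
L(z) = 5 (L(z) = -10/(-2) = -10*(-1/2) = 5)
t(H) = -4 - H/7 (t(H) = -4 + H/(-7) = -4 + H*(-1/7) = -4 - H/7)
A(16) + (t(N) + L(8)) = (1 + 2*16) + ((-4 - 1/7*(-35)) + 5) = (1 + 32) + ((-4 + 5) + 5) = 33 + (1 + 5) = 33 + 6 = 39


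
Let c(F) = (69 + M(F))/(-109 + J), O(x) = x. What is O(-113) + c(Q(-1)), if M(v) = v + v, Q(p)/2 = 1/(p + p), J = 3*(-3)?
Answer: -13401/118 ≈ -113.57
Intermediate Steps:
J = -9
Q(p) = 1/p (Q(p) = 2/(p + p) = 2/((2*p)) = 2*(1/(2*p)) = 1/p)
M(v) = 2*v
c(F) = -69/118 - F/59 (c(F) = (69 + 2*F)/(-109 - 9) = (69 + 2*F)/(-118) = (69 + 2*F)*(-1/118) = -69/118 - F/59)
O(-113) + c(Q(-1)) = -113 + (-69/118 - 1/59/(-1)) = -113 + (-69/118 - 1/59*(-1)) = -113 + (-69/118 + 1/59) = -113 - 67/118 = -13401/118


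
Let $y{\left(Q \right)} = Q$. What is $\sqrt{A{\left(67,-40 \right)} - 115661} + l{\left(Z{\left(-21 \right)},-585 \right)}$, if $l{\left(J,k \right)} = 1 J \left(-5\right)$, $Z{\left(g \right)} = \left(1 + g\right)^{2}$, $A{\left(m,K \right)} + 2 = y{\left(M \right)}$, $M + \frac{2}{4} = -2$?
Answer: $-2000 + \frac{i \sqrt{462662}}{2} \approx -2000.0 + 340.1 i$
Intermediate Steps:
$M = - \frac{5}{2}$ ($M = - \frac{1}{2} - 2 = - \frac{5}{2} \approx -2.5$)
$A{\left(m,K \right)} = - \frac{9}{2}$ ($A{\left(m,K \right)} = -2 - \frac{5}{2} = - \frac{9}{2}$)
$l{\left(J,k \right)} = - 5 J$ ($l{\left(J,k \right)} = J \left(-5\right) = - 5 J$)
$\sqrt{A{\left(67,-40 \right)} - 115661} + l{\left(Z{\left(-21 \right)},-585 \right)} = \sqrt{- \frac{9}{2} - 115661} - 5 \left(1 - 21\right)^{2} = \sqrt{- \frac{231331}{2}} - 5 \left(-20\right)^{2} = \frac{i \sqrt{462662}}{2} - 2000 = -2000 + \frac{i \sqrt{462662}}{2}$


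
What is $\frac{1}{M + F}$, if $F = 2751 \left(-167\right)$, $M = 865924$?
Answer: $\frac{1}{406507} \approx 2.46 \cdot 10^{-6}$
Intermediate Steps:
$F = -459417$
$\frac{1}{M + F} = \frac{1}{865924 - 459417} = \frac{1}{406507}$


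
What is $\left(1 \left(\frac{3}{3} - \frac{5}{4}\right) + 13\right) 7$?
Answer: $\frac{357}{4} \approx 89.25$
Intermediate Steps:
$\left(1 \left(\frac{3}{3} - \frac{5}{4}\right) + 13\right) 7 = \left(1 \left(3 \cdot \frac{1}{3} - \frac{5}{4}\right) + 13\right) 7 = \left(1 \left(1 - \frac{5}{4}\right) + 13\right) 7 = \left(1 \left(- \frac{1}{4}\right) + 13\right) 7 = \left(- \frac{1}{4} + 13\right) 7 = \frac{51}{4} \cdot 7 = \frac{357}{4}$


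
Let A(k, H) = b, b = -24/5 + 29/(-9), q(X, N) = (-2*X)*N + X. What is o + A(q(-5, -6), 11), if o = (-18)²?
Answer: 14219/45 ≈ 315.98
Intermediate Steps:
o = 324
q(X, N) = X - 2*N*X (q(X, N) = -2*N*X + X = X - 2*N*X)
b = -361/45 (b = -24*⅕ + 29*(-⅑) = -24/5 - 29/9 = -361/45 ≈ -8.0222)
A(k, H) = -361/45
o + A(q(-5, -6), 11) = 324 - 361/45 = 14219/45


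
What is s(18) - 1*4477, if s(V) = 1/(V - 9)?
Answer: -40292/9 ≈ -4476.9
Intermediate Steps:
s(V) = 1/(-9 + V)
s(18) - 1*4477 = 1/(-9 + 18) - 1*4477 = 1/9 - 4477 = ⅑ - 4477 = -40292/9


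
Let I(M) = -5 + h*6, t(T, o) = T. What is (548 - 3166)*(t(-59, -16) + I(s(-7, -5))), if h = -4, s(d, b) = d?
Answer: 230384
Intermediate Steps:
I(M) = -29 (I(M) = -5 - 4*6 = -5 - 24 = -29)
(548 - 3166)*(t(-59, -16) + I(s(-7, -5))) = (548 - 3166)*(-59 - 29) = -2618*(-88) = 230384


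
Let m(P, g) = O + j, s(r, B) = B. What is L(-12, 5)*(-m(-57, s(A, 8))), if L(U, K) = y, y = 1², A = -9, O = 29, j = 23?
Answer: -52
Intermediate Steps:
y = 1
L(U, K) = 1
m(P, g) = 52 (m(P, g) = 29 + 23 = 52)
L(-12, 5)*(-m(-57, s(A, 8))) = 1*(-1*52) = 1*(-52) = -52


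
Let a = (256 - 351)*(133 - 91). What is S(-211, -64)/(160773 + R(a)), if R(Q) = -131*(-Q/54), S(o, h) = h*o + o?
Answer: 119637/1359842 ≈ 0.087979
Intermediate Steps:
a = -3990 (a = -95*42 = -3990)
S(o, h) = o + h*o
R(Q) = 131*Q/54 (R(Q) = -(-131)*Q/54 = 131*Q/54)
S(-211, -64)/(160773 + R(a)) = (-211*(1 - 64))/(160773 + (131/54)*(-3990)) = (-211*(-63))/(160773 - 87115/9) = 13293/(1359842/9) = 13293*(9/1359842) = 119637/1359842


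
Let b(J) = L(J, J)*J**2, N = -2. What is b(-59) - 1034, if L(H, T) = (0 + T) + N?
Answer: -213375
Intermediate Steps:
L(H, T) = -2 + T (L(H, T) = (0 + T) - 2 = T - 2 = -2 + T)
b(J) = J**2*(-2 + J) (b(J) = (-2 + J)*J**2 = J**2*(-2 + J))
b(-59) - 1034 = (-59)**2*(-2 - 59) - 1034 = 3481*(-61) - 1034 = -212341 - 1034 = -213375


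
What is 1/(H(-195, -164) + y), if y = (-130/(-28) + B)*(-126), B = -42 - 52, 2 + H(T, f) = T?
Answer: 1/11062 ≈ 9.0400e-5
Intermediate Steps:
H(T, f) = -2 + T
B = -94
y = 11259 (y = (-130/(-28) - 94)*(-126) = (-130*(-1/28) - 94)*(-126) = (65/14 - 94)*(-126) = -1251/14*(-126) = 11259)
1/(H(-195, -164) + y) = 1/((-2 - 195) + 11259) = 1/(-197 + 11259) = 1/11062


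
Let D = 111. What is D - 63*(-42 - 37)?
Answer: 5088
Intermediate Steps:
D - 63*(-42 - 37) = 111 - 63*(-42 - 37) = 111 - 63*(-79) = 111 + 4977 = 5088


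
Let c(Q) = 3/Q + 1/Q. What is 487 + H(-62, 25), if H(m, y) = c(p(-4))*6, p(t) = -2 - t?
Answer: 499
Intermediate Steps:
c(Q) = 4/Q (c(Q) = 3/Q + 1/Q = 4/Q)
H(m, y) = 12 (H(m, y) = (4/(-2 - 1*(-4)))*6 = (4/(-2 + 4))*6 = (4/2)*6 = (4*(½))*6 = 2*6 = 12)
487 + H(-62, 25) = 487 + 12 = 499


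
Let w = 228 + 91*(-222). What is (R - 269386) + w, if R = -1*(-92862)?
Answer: -196498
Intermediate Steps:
w = -19974 (w = 228 - 20202 = -19974)
R = 92862
(R - 269386) + w = (92862 - 269386) - 19974 = -176524 - 19974 = -196498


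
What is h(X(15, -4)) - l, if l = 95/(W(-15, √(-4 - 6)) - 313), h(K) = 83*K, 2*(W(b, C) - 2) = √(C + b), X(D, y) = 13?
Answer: 1079 + 95/(311 - √(-15 + I*√10)/2) ≈ 1079.3 + 0.0019149*I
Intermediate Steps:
W(b, C) = 2 + √(C + b)/2
l = 95/(-311 + √(-15 + I*√10)/2) (l = 95/((2 + √(√(-4 - 6) - 15)/2) - 313) = 95/((2 + √(√(-10) - 15)/2) - 313) = 95/((2 + √(I*√10 - 15)/2) - 313) = 95/((2 + √(-15 + I*√10)/2) - 313) = 95/(-311 + √(-15 + I*√10)/2) ≈ -0.30565 - 0.0019149*I)
h(X(15, -4)) - l = 83*13 - (-95)/(311 - √(-15 + I*√10)/2) = 1079 + 95/(311 - √(-15 + I*√10)/2)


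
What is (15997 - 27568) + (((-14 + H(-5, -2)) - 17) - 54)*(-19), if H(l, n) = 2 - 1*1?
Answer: -9975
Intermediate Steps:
H(l, n) = 1 (H(l, n) = 2 - 1 = 1)
(15997 - 27568) + (((-14 + H(-5, -2)) - 17) - 54)*(-19) = (15997 - 27568) + (((-14 + 1) - 17) - 54)*(-19) = -11571 + ((-13 - 17) - 54)*(-19) = -11571 + (-30 - 54)*(-19) = -11571 - 84*(-19) = -11571 + 1596 = -9975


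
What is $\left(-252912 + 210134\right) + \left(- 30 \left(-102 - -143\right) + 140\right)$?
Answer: $-43868$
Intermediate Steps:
$\left(-252912 + 210134\right) + \left(- 30 \left(-102 - -143\right) + 140\right) = -42778 + \left(- 30 \left(-102 + 143\right) + 140\right) = -42778 + \left(\left(-30\right) 41 + 140\right) = -42778 + \left(-1230 + 140\right) = -42778 - 1090 = -43868$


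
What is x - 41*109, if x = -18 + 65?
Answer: -4422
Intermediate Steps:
x = 47
x - 41*109 = 47 - 41*109 = 47 - 4469 = -4422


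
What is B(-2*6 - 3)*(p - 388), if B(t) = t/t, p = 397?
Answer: 9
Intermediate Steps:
B(t) = 1
B(-2*6 - 3)*(p - 388) = 1*(397 - 388) = 1*9 = 9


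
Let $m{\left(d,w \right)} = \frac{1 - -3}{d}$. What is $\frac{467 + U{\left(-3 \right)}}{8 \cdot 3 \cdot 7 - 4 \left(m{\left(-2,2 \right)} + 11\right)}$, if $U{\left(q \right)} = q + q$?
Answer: $\frac{461}{132} \approx 3.4924$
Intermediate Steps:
$m{\left(d,w \right)} = \frac{4}{d}$ ($m{\left(d,w \right)} = \frac{1 + 3}{d} = \frac{4}{d}$)
$U{\left(q \right)} = 2 q$
$\frac{467 + U{\left(-3 \right)}}{8 \cdot 3 \cdot 7 - 4 \left(m{\left(-2,2 \right)} + 11\right)} = \frac{467 + 2 \left(-3\right)}{8 \cdot 3 \cdot 7 - 4 \left(\frac{4}{-2} + 11\right)} = \frac{467 - 6}{24 \cdot 7 - 4 \left(4 \left(- \frac{1}{2}\right) + 11\right)} = \frac{461}{168 - 4 \left(-2 + 11\right)} = \frac{461}{168 - 36} = \frac{461}{132}$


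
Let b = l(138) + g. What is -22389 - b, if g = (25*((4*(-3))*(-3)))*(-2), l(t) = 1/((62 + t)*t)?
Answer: -568256401/27600 ≈ -20589.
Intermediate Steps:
l(t) = 1/(t*(62 + t))
g = -1800 (g = (25*(-12*(-3)))*(-2) = (25*36)*(-2) = 900*(-2) = -1800)
b = -49679999/27600 (b = 1/(138*(62 + 138)) - 1800 = (1/138)/200 - 1800 = (1/138)*(1/200) - 1800 = 1/27600 - 1800 = -49679999/27600 ≈ -1800.0)
-22389 - b = -22389 - 1*(-49679999/27600) = -22389 + 49679999/27600 = -568256401/27600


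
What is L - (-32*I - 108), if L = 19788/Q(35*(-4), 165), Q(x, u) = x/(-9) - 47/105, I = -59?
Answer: -2237800/4759 ≈ -470.22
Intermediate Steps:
Q(x, u) = -47/105 - x/9 (Q(x, u) = x*(-1/9) - 47*1/105 = -x/9 - 47/105 = -47/105 - x/9)
L = 6233220/4759 (L = 19788/(-47/105 - 35*(-4)/9) = 19788/(-47/105 - 1/9*(-140)) = 19788/(-47/105 + 140/9) = 19788/(4759/315) = 19788*(315/4759) = 6233220/4759 ≈ 1309.8)
L - (-32*I - 108) = 6233220/4759 - (-32*(-59) - 108) = 6233220/4759 - (1888 - 108) = 6233220/4759 - 1*1780 = 6233220/4759 - 1780 = -2237800/4759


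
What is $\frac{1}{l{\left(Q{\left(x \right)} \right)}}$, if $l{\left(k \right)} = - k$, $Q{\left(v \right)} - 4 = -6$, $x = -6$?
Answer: $\frac{1}{2} \approx 0.5$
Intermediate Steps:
$Q{\left(v \right)} = -2$ ($Q{\left(v \right)} = 4 - 6 = -2$)
$\frac{1}{l{\left(Q{\left(x \right)} \right)}} = \frac{1}{\left(-1\right) \left(-2\right)} = \frac{1}{2}$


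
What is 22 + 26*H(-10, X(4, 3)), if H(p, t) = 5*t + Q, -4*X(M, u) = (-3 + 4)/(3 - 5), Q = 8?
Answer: 985/4 ≈ 246.25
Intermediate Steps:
X(M, u) = ⅛ (X(M, u) = -(-3 + 4)/(4*(3 - 5)) = -1/(4*(-2)) = -(-1)/(4*2) = -¼*(-½) = ⅛)
H(p, t) = 8 + 5*t (H(p, t) = 5*t + 8 = 8 + 5*t)
22 + 26*H(-10, X(4, 3)) = 22 + 26*(8 + 5*(⅛)) = 22 + 26*(8 + 5/8) = 22 + 26*(69/8) = 22 + 897/4 = 985/4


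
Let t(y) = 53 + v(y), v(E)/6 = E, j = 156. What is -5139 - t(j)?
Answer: -6128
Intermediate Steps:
v(E) = 6*E
t(y) = 53 + 6*y
-5139 - t(j) = -5139 - (53 + 6*156) = -5139 - (53 + 936) = -5139 - 1*989 = -5139 - 989 = -6128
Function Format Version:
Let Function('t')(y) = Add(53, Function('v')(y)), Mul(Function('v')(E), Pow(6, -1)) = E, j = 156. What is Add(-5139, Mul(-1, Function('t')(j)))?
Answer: -6128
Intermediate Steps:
Function('v')(E) = Mul(6, E)
Function('t')(y) = Add(53, Mul(6, y))
Add(-5139, Mul(-1, Function('t')(j))) = Add(-5139, Mul(-1, Add(53, Mul(6, 156)))) = Add(-5139, Mul(-1, Add(53, 936))) = Add(-5139, Mul(-1, 989)) = Add(-5139, -989) = -6128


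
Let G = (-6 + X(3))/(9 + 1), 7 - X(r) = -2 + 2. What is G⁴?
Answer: 1/10000 ≈ 0.00010000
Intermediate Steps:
X(r) = 7 (X(r) = 7 - (-2 + 2) = 7 - 1*0 = 7 + 0 = 7)
G = ⅒ (G = (-6 + 7)/(9 + 1) = 1/10 = 1*(⅒) = ⅒ ≈ 0.10000)
G⁴ = (⅒)⁴ = 1/10000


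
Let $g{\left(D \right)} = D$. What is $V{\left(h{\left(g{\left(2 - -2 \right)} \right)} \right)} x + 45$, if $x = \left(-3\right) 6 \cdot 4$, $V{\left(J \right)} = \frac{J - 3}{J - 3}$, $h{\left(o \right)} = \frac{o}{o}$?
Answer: $-27$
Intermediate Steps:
$h{\left(o \right)} = 1$
$V{\left(J \right)} = 1$ ($V{\left(J \right)} = \frac{-3 + J}{-3 + J} = 1$)
$x = -72$ ($x = \left(-18\right) 4 = -72$)
$V{\left(h{\left(g{\left(2 - -2 \right)} \right)} \right)} x + 45 = 1 \left(-72\right) + 45 = -72 + 45 = -27$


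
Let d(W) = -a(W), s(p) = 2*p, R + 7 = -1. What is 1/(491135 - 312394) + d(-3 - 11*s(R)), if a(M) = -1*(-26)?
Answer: -4647265/178741 ≈ -26.000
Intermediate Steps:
R = -8 (R = -7 - 1 = -8)
a(M) = 26
d(W) = -26 (d(W) = -1*26 = -26)
1/(491135 - 312394) + d(-3 - 11*s(R)) = 1/(491135 - 312394) - 26 = 1/178741 - 26 = -4647265/178741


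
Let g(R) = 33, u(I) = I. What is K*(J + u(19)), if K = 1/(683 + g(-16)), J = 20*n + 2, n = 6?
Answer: 141/716 ≈ 0.19693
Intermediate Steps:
J = 122 (J = 20*6 + 2 = 120 + 2 = 122)
K = 1/716 (K = 1/(683 + 33) = 1/716 ≈ 0.0013966)
K*(J + u(19)) = (122 + 19)/716 = (1/716)*141 = 141/716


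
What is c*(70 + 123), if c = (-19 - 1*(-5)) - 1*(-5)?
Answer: -1737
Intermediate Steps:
c = -9 (c = (-19 + 5) + 5 = -14 + 5 = -9)
c*(70 + 123) = -9*(70 + 123) = -9*193 = -1737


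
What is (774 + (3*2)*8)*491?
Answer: 403602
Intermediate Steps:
(774 + (3*2)*8)*491 = (774 + 6*8)*491 = (774 + 48)*491 = 822*491 = 403602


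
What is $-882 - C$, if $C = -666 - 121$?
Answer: $-95$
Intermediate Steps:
$C = -787$
$-882 - C = -882 - -787 = -882 + 787 = -95$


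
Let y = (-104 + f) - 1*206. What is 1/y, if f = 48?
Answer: -1/262 ≈ -0.0038168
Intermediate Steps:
y = -262 (y = (-104 + 48) - 1*206 = -56 - 206 = -262)
1/y = 1/(-262) = -1/262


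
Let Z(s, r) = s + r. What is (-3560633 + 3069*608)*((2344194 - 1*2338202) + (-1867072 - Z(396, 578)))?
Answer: 3155587534774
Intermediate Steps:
Z(s, r) = r + s
(-3560633 + 3069*608)*((2344194 - 1*2338202) + (-1867072 - Z(396, 578))) = (-3560633 + 3069*608)*((2344194 - 1*2338202) + (-1867072 - (578 + 396))) = (-3560633 + 1865952)*((2344194 - 2338202) + (-1867072 - 1*974)) = -1694681*(5992 + (-1867072 - 974)) = -1694681*(5992 - 1868046) = -1694681*(-1862054) = 3155587534774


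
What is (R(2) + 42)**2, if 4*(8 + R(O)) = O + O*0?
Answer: 4761/4 ≈ 1190.3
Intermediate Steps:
R(O) = -8 + O/4 (R(O) = -8 + (O + O*0)/4 = -8 + (O + 0)/4 = -8 + O/4)
(R(2) + 42)**2 = ((-8 + (1/4)*2) + 42)**2 = ((-8 + 1/2) + 42)**2 = (-15/2 + 42)**2 = (69/2)**2 = 4761/4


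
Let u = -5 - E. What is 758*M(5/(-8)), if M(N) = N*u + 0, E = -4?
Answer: 1895/4 ≈ 473.75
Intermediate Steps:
u = -1 (u = -5 - 1*(-4) = -5 + 4 = -1)
M(N) = -N (M(N) = N*(-1) + 0 = -N + 0 = -N)
758*M(5/(-8)) = 758*(-5/(-8)) = 758*(-5*(-1)/8) = 758*(-1*(-5/8)) = 758*(5/8) = 1895/4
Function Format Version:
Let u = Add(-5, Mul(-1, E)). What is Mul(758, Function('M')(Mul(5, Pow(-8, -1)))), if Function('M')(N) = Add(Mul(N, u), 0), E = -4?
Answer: Rational(1895, 4) ≈ 473.75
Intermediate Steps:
u = -1 (u = Add(-5, Mul(-1, -4)) = Add(-5, 4) = -1)
Function('M')(N) = Mul(-1, N) (Function('M')(N) = Add(Mul(N, -1), 0) = Add(Mul(-1, N), 0) = Mul(-1, N))
Mul(758, Function('M')(Mul(5, Pow(-8, -1)))) = Mul(758, Mul(-1, Mul(5, Pow(-8, -1)))) = Mul(758, Mul(-1, Mul(5, Rational(-1, 8)))) = Mul(758, Mul(-1, Rational(-5, 8))) = Mul(758, Rational(5, 8)) = Rational(1895, 4)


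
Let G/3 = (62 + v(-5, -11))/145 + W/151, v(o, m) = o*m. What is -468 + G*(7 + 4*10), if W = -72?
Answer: -9227853/21895 ≈ -421.46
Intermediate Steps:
v(o, m) = m*o
G = 21681/21895 (G = 3*((62 - 11*(-5))/145 - 72/151) = 3*((62 + 55)*(1/145) - 72*1/151) = 3*(117*(1/145) - 72/151) = 3*(117/145 - 72/151) = 3*(7227/21895) = 21681/21895 ≈ 0.99023)
-468 + G*(7 + 4*10) = -468 + 21681*(7 + 4*10)/21895 = -468 + 21681*(7 + 40)/21895 = -468 + (21681/21895)*47 = -468 + 1019007/21895 = -9227853/21895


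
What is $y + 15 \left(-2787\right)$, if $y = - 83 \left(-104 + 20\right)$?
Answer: $-34833$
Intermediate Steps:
$y = 6972$ ($y = \left(-83\right) \left(-84\right) = 6972$)
$y + 15 \left(-2787\right) = 6972 + 15 \left(-2787\right) = 6972 - 41805 = -34833$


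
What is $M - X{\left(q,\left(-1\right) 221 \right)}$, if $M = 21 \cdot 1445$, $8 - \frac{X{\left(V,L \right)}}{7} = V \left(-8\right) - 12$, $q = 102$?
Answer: $24493$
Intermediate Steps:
$X{\left(V,L \right)} = 140 + 56 V$ ($X{\left(V,L \right)} = 56 - 7 \left(V \left(-8\right) - 12\right) = 56 - 7 \left(- 8 V - 12\right) = 56 - 7 \left(-12 - 8 V\right) = 56 + \left(84 + 56 V\right) = 140 + 56 V$)
$M = 30345$
$M - X{\left(q,\left(-1\right) 221 \right)} = 30345 - \left(140 + 56 \cdot 102\right) = 30345 - \left(140 + 5712\right) = 30345 - 5852 = 24493$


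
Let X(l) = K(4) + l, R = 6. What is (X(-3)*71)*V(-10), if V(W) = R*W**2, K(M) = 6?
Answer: 127800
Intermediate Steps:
V(W) = 6*W**2
X(l) = 6 + l
(X(-3)*71)*V(-10) = ((6 - 3)*71)*(6*(-10)**2) = (3*71)*(6*100) = 213*600 = 127800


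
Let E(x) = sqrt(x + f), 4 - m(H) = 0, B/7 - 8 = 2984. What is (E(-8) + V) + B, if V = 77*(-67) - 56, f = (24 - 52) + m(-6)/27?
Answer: 15729 + 22*I*sqrt(6)/9 ≈ 15729.0 + 5.9876*I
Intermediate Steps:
B = 20944 (B = 56 + 7*2984 = 56 + 20888 = 20944)
m(H) = 4 (m(H) = 4 - 1*0 = 4 + 0 = 4)
f = -752/27 (f = (24 - 52) + 4/27 = -28 + 4*(1/27) = -28 + 4/27 = -752/27 ≈ -27.852)
E(x) = sqrt(-752/27 + x) (E(x) = sqrt(x - 752/27) = sqrt(-752/27 + x))
V = -5215 (V = -5159 - 56 = -5215)
(E(-8) + V) + B = (sqrt(-2256 + 81*(-8))/9 - 5215) + 20944 = (sqrt(-2256 - 648)/9 - 5215) + 20944 = (sqrt(-2904)/9 - 5215) + 20944 = ((22*I*sqrt(6))/9 - 5215) + 20944 = (22*I*sqrt(6)/9 - 5215) + 20944 = (-5215 + 22*I*sqrt(6)/9) + 20944 = 15729 + 22*I*sqrt(6)/9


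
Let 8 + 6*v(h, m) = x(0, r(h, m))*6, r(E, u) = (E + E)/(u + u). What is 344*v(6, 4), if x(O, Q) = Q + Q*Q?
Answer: 2494/3 ≈ 831.33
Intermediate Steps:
r(E, u) = E/u (r(E, u) = (2*E)/((2*u)) = (2*E)*(1/(2*u)) = E/u)
x(O, Q) = Q + Q²
v(h, m) = -4/3 + h*(1 + h/m)/m (v(h, m) = -4/3 + (((h/m)*(1 + h/m))*6)/6 = -4/3 + ((h*(1 + h/m)/m)*6)/6 = -4/3 + (6*h*(1 + h/m)/m)/6 = -4/3 + h*(1 + h/m)/m)
344*v(6, 4) = 344*(-4/3 + 6/4 + 6²/4²) = 344*(-4/3 + 6*(¼) + 36*(1/16)) = 344*(-4/3 + 3/2 + 9/4) = 344*(29/12) = 2494/3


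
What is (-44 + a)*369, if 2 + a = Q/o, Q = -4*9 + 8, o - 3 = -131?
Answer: -540585/32 ≈ -16893.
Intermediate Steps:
o = -128 (o = 3 - 131 = -128)
Q = -28 (Q = -36 + 8 = -28)
a = -57/32 (a = -2 - 28/(-128) = -2 - 28*(-1/128) = -2 + 7/32 = -57/32 ≈ -1.7813)
(-44 + a)*369 = (-44 - 57/32)*369 = -1465/32*369 = -540585/32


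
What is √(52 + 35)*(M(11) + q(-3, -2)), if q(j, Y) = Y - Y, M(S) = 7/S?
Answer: 7*√87/11 ≈ 5.9356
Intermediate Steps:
q(j, Y) = 0
√(52 + 35)*(M(11) + q(-3, -2)) = √(52 + 35)*(7/11 + 0) = √87*(7*(1/11) + 0) = √87*(7/11 + 0) = √87*(7/11) = 7*√87/11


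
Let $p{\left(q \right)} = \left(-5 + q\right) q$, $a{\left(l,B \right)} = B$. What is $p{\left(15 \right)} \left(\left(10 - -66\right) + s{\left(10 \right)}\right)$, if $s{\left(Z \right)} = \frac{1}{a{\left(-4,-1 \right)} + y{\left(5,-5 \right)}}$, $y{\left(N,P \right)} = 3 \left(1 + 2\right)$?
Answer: $\frac{45675}{4} \approx 11419.0$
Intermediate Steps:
$y{\left(N,P \right)} = 9$ ($y{\left(N,P \right)} = 3 \cdot 3 = 9$)
$s{\left(Z \right)} = \frac{1}{8}$ ($s{\left(Z \right)} = \frac{1}{-1 + 9} = \frac{1}{8}$)
$p{\left(q \right)} = q \left(-5 + q\right)$
$p{\left(15 \right)} \left(\left(10 - -66\right) + s{\left(10 \right)}\right) = 15 \left(-5 + 15\right) \left(\left(10 - -66\right) + \frac{1}{8}\right) = 15 \cdot 10 \left(\left(10 + 66\right) + \frac{1}{8}\right) = 150 \left(76 + \frac{1}{8}\right) = 150 \cdot \frac{609}{8} = \frac{45675}{4}$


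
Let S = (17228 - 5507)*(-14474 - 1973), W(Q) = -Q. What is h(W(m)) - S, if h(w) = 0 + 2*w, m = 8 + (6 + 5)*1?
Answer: 192775249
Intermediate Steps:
m = 19 (m = 8 + 11*1 = 8 + 11 = 19)
h(w) = 2*w
S = -192775287 (S = 11721*(-16447) = -192775287)
h(W(m)) - S = 2*(-1*19) - 1*(-192775287) = 2*(-19) + 192775287 = -38 + 192775287 = 192775249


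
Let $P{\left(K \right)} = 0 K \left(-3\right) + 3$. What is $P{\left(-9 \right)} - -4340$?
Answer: $4343$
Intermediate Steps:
$P{\left(K \right)} = 3$ ($P{\left(K \right)} = 0 \left(-3\right) + 3 = 0 + 3 = 3$)
$P{\left(-9 \right)} - -4340 = 3 - -4340 = 3 + 4340 = 4343$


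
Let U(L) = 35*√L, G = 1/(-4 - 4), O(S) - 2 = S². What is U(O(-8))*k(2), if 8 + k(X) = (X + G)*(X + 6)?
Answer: 245*√66 ≈ 1990.4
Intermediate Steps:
O(S) = 2 + S²
G = -⅛ (G = 1/(-8) = -⅛ ≈ -0.12500)
k(X) = -8 + (6 + X)*(-⅛ + X) (k(X) = -8 + (X - ⅛)*(X + 6) = -8 + (-⅛ + X)*(6 + X) = -8 + (6 + X)*(-⅛ + X))
U(O(-8))*k(2) = (35*√(2 + (-8)²))*(-35/4 + 2² + (47/8)*2) = (35*√(2 + 64))*(-35/4 + 4 + 47/4) = (35*√66)*7 = 245*√66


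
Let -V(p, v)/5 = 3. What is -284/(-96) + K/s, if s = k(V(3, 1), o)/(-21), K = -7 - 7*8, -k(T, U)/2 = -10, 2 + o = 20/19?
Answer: 8293/120 ≈ 69.108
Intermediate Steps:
V(p, v) = -15 (V(p, v) = -5*3 = -15)
o = -18/19 (o = -2 + 20/19 = -18/19 ≈ -0.94737)
k(T, U) = 20 (k(T, U) = -2*(-10) = 20)
K = -63 (K = -7 - 56 = -63)
s = -20/21 (s = 20/(-21) = 20*(-1/21) = -20/21 ≈ -0.95238)
-284/(-96) + K/s = -284/(-96) - 63/(-20/21) = -284*(-1/96) - 63*(-21/20) = 71/24 + 1323/20 = 8293/120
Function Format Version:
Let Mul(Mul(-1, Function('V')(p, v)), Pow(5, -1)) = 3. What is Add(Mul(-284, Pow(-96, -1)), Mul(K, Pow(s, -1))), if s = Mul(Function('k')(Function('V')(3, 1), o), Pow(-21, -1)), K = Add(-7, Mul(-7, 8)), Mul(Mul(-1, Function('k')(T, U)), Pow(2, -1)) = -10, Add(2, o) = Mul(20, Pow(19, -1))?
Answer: Rational(8293, 120) ≈ 69.108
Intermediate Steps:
Function('V')(p, v) = -15 (Function('V')(p, v) = Mul(-5, 3) = -15)
o = Rational(-18, 19) (o = Add(-2, Mul(20, Pow(19, -1))) = Add(-2, Mul(20, Rational(1, 19))) = Add(-2, Rational(20, 19)) = Rational(-18, 19) ≈ -0.94737)
Function('k')(T, U) = 20 (Function('k')(T, U) = Mul(-2, -10) = 20)
K = -63 (K = Add(-7, -56) = -63)
s = Rational(-20, 21) (s = Mul(20, Pow(-21, -1)) = Mul(20, Rational(-1, 21)) = Rational(-20, 21) ≈ -0.95238)
Add(Mul(-284, Pow(-96, -1)), Mul(K, Pow(s, -1))) = Add(Mul(-284, Pow(-96, -1)), Mul(-63, Pow(Rational(-20, 21), -1))) = Add(Mul(-284, Rational(-1, 96)), Mul(-63, Rational(-21, 20))) = Add(Rational(71, 24), Rational(1323, 20)) = Rational(8293, 120)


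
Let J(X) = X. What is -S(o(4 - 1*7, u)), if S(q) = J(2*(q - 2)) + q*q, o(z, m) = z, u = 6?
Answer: 1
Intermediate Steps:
S(q) = -4 + q² + 2*q (S(q) = 2*(q - 2) + q*q = 2*(-2 + q) + q² = (-4 + 2*q) + q² = -4 + q² + 2*q)
-S(o(4 - 1*7, u)) = -(-4 + (4 - 1*7)² + 2*(4 - 1*7)) = -(-4 + (4 - 7)² + 2*(4 - 7)) = -(-4 + (-3)² + 2*(-3)) = -(-4 + 9 - 6) = -1*(-1) = 1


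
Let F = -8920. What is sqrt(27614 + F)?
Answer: sqrt(18694) ≈ 136.73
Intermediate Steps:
sqrt(27614 + F) = sqrt(27614 - 8920) = sqrt(18694)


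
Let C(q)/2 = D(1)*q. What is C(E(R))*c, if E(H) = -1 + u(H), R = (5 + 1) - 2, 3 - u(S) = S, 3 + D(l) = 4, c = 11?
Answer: -44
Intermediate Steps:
D(l) = 1 (D(l) = -3 + 4 = 1)
u(S) = 3 - S
R = 4 (R = 6 - 2 = 4)
E(H) = 2 - H (E(H) = -1 + (3 - H) = 2 - H)
C(q) = 2*q (C(q) = 2*(1*q) = 2*q)
C(E(R))*c = (2*(2 - 1*4))*11 = (2*(2 - 4))*11 = (2*(-2))*11 = -4*11 = -44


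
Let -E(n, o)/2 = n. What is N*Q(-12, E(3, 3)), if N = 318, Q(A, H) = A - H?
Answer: -1908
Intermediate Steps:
E(n, o) = -2*n
N*Q(-12, E(3, 3)) = 318*(-12 - (-2)*3) = 318*(-12 - 1*(-6)) = 318*(-12 + 6) = 318*(-6) = -1908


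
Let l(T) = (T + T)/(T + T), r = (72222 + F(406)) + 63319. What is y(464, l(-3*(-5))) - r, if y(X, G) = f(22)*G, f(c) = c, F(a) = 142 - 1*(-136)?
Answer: -135797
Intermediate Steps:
F(a) = 278 (F(a) = 142 + 136 = 278)
r = 135819 (r = (72222 + 278) + 63319 = 72500 + 63319 = 135819)
l(T) = 1 (l(T) = (2*T)/((2*T)) = (2*T)*(1/(2*T)) = 1)
y(X, G) = 22*G
y(464, l(-3*(-5))) - r = 22*1 - 1*135819 = 22 - 135819 = -135797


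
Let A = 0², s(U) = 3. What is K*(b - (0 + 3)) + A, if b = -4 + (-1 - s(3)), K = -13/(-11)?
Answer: -13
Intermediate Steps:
A = 0
K = 13/11 (K = -13*(-1/11) = 13/11 ≈ 1.1818)
b = -8 (b = -4 + (-1 - 1*3) = -4 + (-1 - 3) = -4 - 4 = -8)
K*(b - (0 + 3)) + A = 13*(-8 - (0 + 3))/11 + 0 = 13*(-8 - 1*3)/11 + 0 = 13*(-8 - 3)/11 + 0 = (13/11)*(-11) + 0 = -13 + 0 = -13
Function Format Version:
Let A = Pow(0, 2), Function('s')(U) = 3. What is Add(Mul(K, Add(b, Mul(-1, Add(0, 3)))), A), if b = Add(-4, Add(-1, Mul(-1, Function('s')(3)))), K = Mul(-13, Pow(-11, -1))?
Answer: -13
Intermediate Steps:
A = 0
K = Rational(13, 11) (K = Mul(-13, Rational(-1, 11)) = Rational(13, 11) ≈ 1.1818)
b = -8 (b = Add(-4, Add(-1, Mul(-1, 3))) = Add(-4, Add(-1, -3)) = Add(-4, -4) = -8)
Add(Mul(K, Add(b, Mul(-1, Add(0, 3)))), A) = Add(Mul(Rational(13, 11), Add(-8, Mul(-1, Add(0, 3)))), 0) = Add(Mul(Rational(13, 11), Add(-8, Mul(-1, 3))), 0) = Add(Mul(Rational(13, 11), Add(-8, -3)), 0) = Add(Mul(Rational(13, 11), -11), 0) = Add(-13, 0) = -13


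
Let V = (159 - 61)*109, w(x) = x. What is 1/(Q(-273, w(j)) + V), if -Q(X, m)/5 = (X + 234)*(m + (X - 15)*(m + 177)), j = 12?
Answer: -1/10601218 ≈ -9.4329e-8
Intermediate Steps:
Q(X, m) = -5*(234 + X)*(m + (-15 + X)*(177 + m)) (Q(X, m) = -5*(X + 234)*(m + (X - 15)*(m + 177)) = -5*(234 + X)*(m + (-15 + X)*(177 + m)))
V = 10682 (V = 98*109 = 10682)
1/(Q(-273, w(j)) + V) = 1/((3106350 - 193815*(-273) - 885*(-273)² + 16380*12 - 1100*(-273)*12 - 5*12*(-273)²) + 10682) = 1/((3106350 + 52911495 - 885*74529 + 196560 + 3603600 - 5*12*74529) + 10682) = 1/((3106350 + 52911495 - 65958165 + 196560 + 3603600 - 4471740) + 10682) = 1/(-10611900 + 10682) = 1/(-10601218) = -1/10601218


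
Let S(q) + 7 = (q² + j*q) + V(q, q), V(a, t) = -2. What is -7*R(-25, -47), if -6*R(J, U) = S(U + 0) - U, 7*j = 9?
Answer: 2551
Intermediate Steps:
j = 9/7 (j = (⅐)*9 = 9/7 ≈ 1.2857)
S(q) = -9 + q² + 9*q/7 (S(q) = -7 + ((q² + 9*q/7) - 2) = -7 + (-2 + q² + 9*q/7) = -9 + q² + 9*q/7)
R(J, U) = 3/2 - U²/6 - U/21 (R(J, U) = -((-9 + (U + 0)² + 9*(U + 0)/7) - U)/6 = -((-9 + U² + 9*U/7) - U)/6 = -(-9 + U² + 2*U/7)/6 = 3/2 - U²/6 - U/21)
-7*R(-25, -47) = -7*(3/2 - ⅙*(-47)² - 1/21*(-47)) = -7*(3/2 - ⅙*2209 + 47/21) = -7*(3/2 - 2209/6 + 47/21) = -7*(-2551/7) = 2551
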